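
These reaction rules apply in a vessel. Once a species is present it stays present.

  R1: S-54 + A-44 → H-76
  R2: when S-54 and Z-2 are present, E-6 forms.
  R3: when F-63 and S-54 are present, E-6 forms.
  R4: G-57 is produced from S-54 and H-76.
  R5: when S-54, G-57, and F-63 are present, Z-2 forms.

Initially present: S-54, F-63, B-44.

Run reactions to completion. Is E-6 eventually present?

F-63 and S-54 present → E-6 forms (R3).

Yes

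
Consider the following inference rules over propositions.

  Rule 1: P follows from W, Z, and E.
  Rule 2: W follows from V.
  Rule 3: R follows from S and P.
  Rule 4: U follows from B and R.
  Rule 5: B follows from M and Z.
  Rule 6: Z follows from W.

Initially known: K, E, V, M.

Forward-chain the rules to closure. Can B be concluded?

Yes

V holds, so W follows (Rule 2).
W holds, so Z follows (Rule 6).
From M and Z, Rule 5 gives B.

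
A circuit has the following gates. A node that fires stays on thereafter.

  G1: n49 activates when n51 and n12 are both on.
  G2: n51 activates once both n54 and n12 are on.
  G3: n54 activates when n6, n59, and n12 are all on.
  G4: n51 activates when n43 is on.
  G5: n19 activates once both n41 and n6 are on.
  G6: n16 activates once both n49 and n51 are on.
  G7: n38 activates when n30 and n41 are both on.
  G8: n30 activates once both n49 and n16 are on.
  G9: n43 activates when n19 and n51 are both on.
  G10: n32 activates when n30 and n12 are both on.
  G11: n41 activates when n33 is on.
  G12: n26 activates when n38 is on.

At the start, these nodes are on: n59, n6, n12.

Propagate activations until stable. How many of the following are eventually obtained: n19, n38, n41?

0

n19 would need n41 and n6 (G5), but n41 never turns on.
n38 would need n30 and n41 (G7), but n41 never turns on.
n41 would need n33 (G11), but n33 never turns on.
None of the 3 are reached.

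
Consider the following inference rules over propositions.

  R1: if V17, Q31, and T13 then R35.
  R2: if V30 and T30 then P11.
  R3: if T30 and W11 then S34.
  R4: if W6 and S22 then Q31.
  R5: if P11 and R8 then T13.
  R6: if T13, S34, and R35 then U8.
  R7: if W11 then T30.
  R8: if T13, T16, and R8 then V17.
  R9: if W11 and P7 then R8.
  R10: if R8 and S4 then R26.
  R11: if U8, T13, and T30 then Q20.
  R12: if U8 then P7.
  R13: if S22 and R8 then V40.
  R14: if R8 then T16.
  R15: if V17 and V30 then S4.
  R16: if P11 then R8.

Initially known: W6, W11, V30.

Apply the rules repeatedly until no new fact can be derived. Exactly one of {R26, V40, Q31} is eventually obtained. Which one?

R26

From W11, R7 gives T30.
V30 and T30 hold, so P11 follows (R2).
P11 holds, so R8 follows (R16).
P11 and R8 hold, so T13 follows (R5).
From R8, R14 gives T16.
From T13, T16, and R8, R8 gives V17.
From V17 and V30, R15 gives S4.
R8 and S4 hold, so R26 follows (R10).
Q31 would need W6 and S22 (R4), but S22 is never established. V40 would need S22 and R8 (R13), but S22 is never established.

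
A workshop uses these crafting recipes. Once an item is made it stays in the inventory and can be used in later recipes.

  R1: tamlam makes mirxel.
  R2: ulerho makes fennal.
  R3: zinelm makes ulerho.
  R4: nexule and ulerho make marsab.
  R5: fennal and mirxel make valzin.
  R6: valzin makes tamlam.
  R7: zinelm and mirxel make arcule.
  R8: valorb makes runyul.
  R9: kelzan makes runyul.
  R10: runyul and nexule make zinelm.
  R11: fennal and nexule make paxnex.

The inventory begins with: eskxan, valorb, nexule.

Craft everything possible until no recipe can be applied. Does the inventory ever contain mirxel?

mirxel would need tamlam (R1), but tamlam is never obtained.

No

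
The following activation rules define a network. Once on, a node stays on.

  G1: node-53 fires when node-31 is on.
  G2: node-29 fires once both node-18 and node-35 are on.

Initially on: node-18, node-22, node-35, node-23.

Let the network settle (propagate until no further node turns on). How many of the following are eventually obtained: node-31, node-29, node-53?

G2: node-18 and node-35 on → node-29 on.
No rule produces node-31, and it is not given.
node-29: reached.
node-53 would need node-31 (G1), but node-31 never turns on.
Reached: node-29 — 1 of the 3.

1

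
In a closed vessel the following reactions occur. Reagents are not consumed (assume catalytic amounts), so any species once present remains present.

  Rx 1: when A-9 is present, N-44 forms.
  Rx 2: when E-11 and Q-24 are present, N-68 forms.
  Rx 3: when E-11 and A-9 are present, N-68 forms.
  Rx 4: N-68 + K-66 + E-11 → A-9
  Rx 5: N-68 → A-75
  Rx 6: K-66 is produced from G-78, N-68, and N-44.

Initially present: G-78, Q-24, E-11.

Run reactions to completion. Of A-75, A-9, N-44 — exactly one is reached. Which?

E-11 and Q-24 present → N-68 forms (Rx 2).
N-68 present → A-75 forms (Rx 5).
A-9 would need N-68, K-66, and E-11 (Rx 4), but K-66 never forms. N-44 would need A-9 (Rx 1), but A-9 never forms.

A-75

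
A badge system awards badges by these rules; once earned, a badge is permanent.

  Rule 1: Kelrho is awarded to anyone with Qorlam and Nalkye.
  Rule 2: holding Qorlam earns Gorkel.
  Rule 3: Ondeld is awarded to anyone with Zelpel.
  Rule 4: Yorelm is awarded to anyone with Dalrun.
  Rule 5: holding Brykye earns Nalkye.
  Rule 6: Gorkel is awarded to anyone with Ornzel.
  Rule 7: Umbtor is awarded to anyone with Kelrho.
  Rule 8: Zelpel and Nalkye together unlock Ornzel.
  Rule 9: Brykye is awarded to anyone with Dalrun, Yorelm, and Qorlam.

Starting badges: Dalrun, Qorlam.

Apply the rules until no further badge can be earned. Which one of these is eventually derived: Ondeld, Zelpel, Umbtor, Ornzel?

Umbtor

With Dalrun, Yorelm is earned (Rule 4).
With Dalrun, Yorelm, and Qorlam, Brykye is earned (Rule 9).
With Brykye, Nalkye is earned (Rule 5).
With Qorlam and Nalkye, Kelrho is earned (Rule 1).
With Kelrho, Umbtor is earned (Rule 7).
No rule produces Zelpel, and it is not given. Ornzel would need Zelpel and Nalkye (Rule 8), but Zelpel is never earned. Ondeld would need Zelpel (Rule 3), but Zelpel is never earned.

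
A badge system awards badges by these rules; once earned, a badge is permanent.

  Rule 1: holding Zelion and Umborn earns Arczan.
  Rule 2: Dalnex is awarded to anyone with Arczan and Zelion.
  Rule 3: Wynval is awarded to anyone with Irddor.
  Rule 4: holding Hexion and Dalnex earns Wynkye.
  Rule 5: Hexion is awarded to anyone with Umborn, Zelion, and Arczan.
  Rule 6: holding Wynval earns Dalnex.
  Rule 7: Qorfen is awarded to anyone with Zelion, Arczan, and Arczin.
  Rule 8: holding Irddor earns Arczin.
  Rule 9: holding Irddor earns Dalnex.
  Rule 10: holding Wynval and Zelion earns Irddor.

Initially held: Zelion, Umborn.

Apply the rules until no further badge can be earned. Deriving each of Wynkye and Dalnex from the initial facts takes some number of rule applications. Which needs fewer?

Dalnex: With Zelion and Umborn, Arczan is earned (Rule 1). With Arczan and Zelion, Dalnex is earned (Rule 2). [2 rule applications]
Wynkye: With Zelion and Umborn, Arczan is earned (Rule 1). With Umborn, Zelion, and Arczan, Hexion is earned (Rule 5). With Arczan and Zelion, Dalnex is earned (Rule 2). With Hexion and Dalnex, Wynkye is earned (Rule 4). [4 rule applications]
Dalnex needs fewer.

Dalnex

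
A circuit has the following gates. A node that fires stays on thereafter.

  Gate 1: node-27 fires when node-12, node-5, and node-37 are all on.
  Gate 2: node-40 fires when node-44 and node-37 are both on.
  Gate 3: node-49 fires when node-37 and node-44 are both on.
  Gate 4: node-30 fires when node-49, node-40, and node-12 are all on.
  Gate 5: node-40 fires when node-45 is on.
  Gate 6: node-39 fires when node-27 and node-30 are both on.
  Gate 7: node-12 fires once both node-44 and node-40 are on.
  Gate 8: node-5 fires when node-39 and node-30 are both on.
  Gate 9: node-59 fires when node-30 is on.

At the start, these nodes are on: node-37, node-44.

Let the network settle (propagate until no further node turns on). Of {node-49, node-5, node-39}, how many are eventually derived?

node-37 and node-44 are on, so node-49 fires (Gate 3).
node-49: reached.
node-5 would need node-39 and node-30 (Gate 8), but node-39 never turns on.
node-39 would need node-27 and node-30 (Gate 6), but node-27 never turns on.
Reached: node-49 — 1 of the 3.

1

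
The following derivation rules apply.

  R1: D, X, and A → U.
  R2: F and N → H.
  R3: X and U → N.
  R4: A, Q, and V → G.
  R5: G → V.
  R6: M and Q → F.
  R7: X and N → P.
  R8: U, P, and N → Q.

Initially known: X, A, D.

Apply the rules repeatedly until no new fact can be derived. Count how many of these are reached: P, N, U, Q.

4

D, X, and A hold, so U follows (R1).
X and U hold, so N follows (R3).
From X and N, R7 gives P.
From U, P, and N, R8 gives Q.
P: reached.
N: reached.
U: reached.
Q: reached.
All 4 are reached.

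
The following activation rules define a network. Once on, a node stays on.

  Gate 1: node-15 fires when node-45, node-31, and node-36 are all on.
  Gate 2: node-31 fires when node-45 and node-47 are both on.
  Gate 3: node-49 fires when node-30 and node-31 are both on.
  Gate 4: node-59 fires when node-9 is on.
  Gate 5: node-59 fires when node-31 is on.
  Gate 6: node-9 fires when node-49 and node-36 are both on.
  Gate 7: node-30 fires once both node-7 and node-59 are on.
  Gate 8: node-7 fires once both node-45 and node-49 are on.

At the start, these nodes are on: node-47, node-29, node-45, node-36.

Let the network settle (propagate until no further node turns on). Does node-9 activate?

node-9 would need node-49 and node-36 (Gate 6), but node-49 never turns on.

No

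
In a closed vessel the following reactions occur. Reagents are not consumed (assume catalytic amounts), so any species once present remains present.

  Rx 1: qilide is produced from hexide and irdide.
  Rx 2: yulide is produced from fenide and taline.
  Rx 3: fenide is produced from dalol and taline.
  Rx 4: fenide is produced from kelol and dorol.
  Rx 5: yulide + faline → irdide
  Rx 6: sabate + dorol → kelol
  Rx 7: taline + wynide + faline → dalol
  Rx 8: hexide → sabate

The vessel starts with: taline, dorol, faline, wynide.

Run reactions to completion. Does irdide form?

Yes

taline, wynide, and faline present → dalol forms (Rx 7).
dalol and taline present → fenide forms (Rx 3).
fenide and taline present → yulide forms (Rx 2).
yulide and faline present → irdide forms (Rx 5).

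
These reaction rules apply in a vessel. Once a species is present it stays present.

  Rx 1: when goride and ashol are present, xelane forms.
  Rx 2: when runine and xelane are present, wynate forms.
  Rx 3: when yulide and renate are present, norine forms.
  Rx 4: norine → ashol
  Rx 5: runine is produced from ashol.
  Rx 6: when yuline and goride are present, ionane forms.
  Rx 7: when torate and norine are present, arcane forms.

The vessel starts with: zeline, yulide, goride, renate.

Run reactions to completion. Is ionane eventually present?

No

ionane would need yuline and goride (Rx 6), but yuline never forms.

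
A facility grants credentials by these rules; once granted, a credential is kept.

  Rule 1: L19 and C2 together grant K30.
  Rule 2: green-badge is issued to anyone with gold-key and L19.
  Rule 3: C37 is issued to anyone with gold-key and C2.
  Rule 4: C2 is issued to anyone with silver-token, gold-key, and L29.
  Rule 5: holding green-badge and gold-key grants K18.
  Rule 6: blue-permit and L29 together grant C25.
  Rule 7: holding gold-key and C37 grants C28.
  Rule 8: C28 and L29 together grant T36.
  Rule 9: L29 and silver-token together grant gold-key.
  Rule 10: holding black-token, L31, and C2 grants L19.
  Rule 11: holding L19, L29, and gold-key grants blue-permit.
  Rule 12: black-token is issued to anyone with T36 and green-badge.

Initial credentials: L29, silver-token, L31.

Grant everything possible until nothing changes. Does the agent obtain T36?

Holding L29 and silver-token grants gold-key (Rule 9).
Holding silver-token, gold-key, and L29 grants C2 (Rule 4).
Holding gold-key and C2 grants C37 (Rule 3).
Holding gold-key and C37 grants C28 (Rule 7).
Holding C28 and L29 grants T36 (Rule 8).

Yes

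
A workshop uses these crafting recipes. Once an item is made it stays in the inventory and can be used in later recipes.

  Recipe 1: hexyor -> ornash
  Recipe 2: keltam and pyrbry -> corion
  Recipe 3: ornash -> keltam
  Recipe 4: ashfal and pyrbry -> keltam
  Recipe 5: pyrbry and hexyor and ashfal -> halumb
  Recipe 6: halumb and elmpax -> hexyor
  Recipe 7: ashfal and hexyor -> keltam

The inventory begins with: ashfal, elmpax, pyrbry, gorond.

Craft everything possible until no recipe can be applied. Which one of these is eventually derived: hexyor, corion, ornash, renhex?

ashfal and pyrbry -> keltam (Recipe 4).
keltam and pyrbry -> corion (Recipe 2).
No rule produces renhex, and it is not given. ornash would need hexyor (Recipe 1), but hexyor is never obtained. hexyor would need halumb and elmpax (Recipe 6), but halumb is never obtained.

corion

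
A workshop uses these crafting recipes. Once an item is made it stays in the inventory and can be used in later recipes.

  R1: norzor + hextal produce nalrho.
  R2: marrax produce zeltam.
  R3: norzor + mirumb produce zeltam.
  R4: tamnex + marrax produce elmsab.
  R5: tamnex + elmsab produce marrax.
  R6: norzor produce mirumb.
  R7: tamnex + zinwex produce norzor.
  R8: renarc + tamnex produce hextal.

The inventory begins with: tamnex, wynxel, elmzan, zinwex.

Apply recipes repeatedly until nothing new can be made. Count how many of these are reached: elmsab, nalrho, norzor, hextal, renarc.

tamnex + zinwex → norzor (R7).
elmsab would need tamnex and marrax (R4), but marrax is never obtained.
nalrho would need norzor and hextal (R1), but hextal is never obtained.
norzor: reached.
hextal would need renarc and tamnex (R8), but renarc is never obtained.
No rule produces renarc, and it is not given.
Reached: norzor — 1 of the 5.

1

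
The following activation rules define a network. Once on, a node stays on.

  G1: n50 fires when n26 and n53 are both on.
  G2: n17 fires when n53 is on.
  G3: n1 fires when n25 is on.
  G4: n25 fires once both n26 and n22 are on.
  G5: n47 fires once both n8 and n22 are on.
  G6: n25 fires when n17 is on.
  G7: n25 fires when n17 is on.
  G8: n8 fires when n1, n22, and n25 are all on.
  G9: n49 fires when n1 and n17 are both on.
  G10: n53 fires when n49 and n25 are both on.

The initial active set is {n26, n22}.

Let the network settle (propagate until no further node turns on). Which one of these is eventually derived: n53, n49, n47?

n47

G4: n26 and n22 on → n25 on.
n25 is on, so n1 fires (G3).
G8: n1, n22, and n25 on → n8 on.
G5: n8 and n22 on → n47 on.
n49 would need n1 and n17 (G9), but n17 never turns on. n53 would need n49 and n25 (G10), but n49 never turns on.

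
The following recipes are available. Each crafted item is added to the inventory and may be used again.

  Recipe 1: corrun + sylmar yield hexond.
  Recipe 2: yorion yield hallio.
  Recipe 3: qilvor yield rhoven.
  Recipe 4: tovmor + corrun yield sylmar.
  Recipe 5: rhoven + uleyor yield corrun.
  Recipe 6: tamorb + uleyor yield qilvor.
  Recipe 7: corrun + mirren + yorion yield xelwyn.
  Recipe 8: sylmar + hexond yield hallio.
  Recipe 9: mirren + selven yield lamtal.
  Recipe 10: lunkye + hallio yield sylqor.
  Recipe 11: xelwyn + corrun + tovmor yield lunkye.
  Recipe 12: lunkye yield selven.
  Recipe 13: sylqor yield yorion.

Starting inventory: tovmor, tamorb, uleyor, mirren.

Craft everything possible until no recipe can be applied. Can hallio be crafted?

tamorb + uleyor → qilvor (Recipe 6).
qilvor → rhoven (Recipe 3).
Using Recipe 5, rhoven and uleyor make corrun.
tovmor + corrun → sylmar (Recipe 4).
Using Recipe 1, corrun and sylmar make hexond.
Using Recipe 8, sylmar and hexond make hallio.

Yes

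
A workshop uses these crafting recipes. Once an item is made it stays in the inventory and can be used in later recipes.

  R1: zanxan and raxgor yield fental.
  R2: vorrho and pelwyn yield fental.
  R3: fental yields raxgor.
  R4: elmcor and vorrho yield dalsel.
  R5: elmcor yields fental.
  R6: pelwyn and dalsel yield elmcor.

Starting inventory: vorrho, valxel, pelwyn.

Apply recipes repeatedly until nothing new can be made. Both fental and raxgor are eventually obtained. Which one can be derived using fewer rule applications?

fental

fental: Using R2, vorrho and pelwyn make fental. [1 rule application]
raxgor: vorrho and pelwyn → fental (R2). Using R3, fental makes raxgor. [2 rule applications]
fental needs fewer.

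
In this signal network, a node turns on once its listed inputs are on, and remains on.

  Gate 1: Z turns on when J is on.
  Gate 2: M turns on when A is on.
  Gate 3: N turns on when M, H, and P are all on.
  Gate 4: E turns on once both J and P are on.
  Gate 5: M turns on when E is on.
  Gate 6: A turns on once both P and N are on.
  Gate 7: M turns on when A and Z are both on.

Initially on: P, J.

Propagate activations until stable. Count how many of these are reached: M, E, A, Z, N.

Gate 4: J and P on → E on.
Gate 1: J on → Z on.
E is on, so M turns on (Gate 5).
M: reached.
E: reached.
A would need P and N (Gate 6), but N never turns on.
Z: reached.
N would need M, H, and P (Gate 3), but H never turns on.
Reached: M, E, and Z — 3 of the 5.

3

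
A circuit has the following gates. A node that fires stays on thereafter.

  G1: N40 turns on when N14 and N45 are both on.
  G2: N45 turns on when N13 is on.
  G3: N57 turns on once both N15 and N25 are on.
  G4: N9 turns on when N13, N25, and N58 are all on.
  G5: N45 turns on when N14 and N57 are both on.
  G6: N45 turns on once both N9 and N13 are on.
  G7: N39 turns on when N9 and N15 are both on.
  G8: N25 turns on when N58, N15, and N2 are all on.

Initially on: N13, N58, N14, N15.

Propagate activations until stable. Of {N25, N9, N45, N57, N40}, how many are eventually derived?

G2: N13 on → N45 on.
N14 and N45 are on, so N40 turns on (G1).
N25 would need N58, N15, and N2 (G8), but N2 never turns on.
N9 would need N13, N25, and N58 (G4), but N25 never turns on.
N45: reached.
N57 would need N15 and N25 (G3), but N25 never turns on.
N40: reached.
Reached: N45 and N40 — 2 of the 5.

2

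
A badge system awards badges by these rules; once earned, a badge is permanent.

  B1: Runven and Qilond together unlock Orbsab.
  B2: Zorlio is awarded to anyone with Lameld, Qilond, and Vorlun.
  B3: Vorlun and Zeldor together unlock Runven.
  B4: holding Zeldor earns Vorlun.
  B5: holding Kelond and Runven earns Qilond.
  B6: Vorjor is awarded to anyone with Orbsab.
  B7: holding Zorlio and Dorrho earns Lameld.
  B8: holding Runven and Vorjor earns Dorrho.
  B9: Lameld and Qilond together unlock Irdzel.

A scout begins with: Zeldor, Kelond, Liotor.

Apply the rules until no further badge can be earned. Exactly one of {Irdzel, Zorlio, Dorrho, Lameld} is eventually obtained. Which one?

Dorrho

With Zeldor, Vorlun is earned (B4).
With Vorlun and Zeldor, Runven is earned (B3).
With Kelond and Runven, Qilond is earned (B5).
With Runven and Qilond, Orbsab is earned (B1).
With Orbsab, Vorjor is earned (B6).
With Runven and Vorjor, Dorrho is earned (B8).
Irdzel would need Lameld and Qilond (B9), but Lameld is never earned. Lameld would need Zorlio and Dorrho (B7), but Zorlio is never earned. Zorlio would need Lameld, Qilond, and Vorlun (B2), but Lameld is never earned.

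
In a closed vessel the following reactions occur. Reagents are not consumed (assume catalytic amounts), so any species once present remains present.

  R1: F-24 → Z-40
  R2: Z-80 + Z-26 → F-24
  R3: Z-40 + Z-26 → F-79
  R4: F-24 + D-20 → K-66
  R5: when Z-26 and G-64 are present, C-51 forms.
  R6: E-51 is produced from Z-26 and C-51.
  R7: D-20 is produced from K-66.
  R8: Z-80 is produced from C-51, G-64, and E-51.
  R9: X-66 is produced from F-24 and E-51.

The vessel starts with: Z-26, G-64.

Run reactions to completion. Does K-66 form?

K-66 would need F-24 and D-20 (R4), but D-20 never forms.

No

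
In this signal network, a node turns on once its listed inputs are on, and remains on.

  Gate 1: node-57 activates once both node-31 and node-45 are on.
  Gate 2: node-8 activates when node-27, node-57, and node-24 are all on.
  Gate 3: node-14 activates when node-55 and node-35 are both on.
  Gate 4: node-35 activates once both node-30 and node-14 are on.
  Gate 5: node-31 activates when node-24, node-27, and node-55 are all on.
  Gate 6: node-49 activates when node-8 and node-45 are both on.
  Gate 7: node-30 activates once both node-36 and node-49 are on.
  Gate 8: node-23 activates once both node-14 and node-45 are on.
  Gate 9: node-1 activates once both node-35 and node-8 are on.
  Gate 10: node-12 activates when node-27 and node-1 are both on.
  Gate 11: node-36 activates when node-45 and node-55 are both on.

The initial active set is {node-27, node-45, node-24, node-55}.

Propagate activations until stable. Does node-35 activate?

node-35 would need node-30 and node-14 (Gate 4), but node-14 never turns on.

No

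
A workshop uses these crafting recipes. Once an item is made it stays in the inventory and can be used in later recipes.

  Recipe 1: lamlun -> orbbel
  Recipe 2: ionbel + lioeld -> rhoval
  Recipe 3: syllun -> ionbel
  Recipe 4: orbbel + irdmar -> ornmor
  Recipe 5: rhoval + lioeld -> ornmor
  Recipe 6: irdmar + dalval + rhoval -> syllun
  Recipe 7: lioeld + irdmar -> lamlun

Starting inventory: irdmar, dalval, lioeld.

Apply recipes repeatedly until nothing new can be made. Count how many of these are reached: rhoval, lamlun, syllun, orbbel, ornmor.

lioeld + irdmar -> lamlun (Recipe 7).
lamlun -> orbbel (Recipe 1).
Using Recipe 4, orbbel and irdmar make ornmor.
rhoval would need ionbel and lioeld (Recipe 2), but ionbel is never obtained.
lamlun: reached.
syllun would need irdmar, dalval, and rhoval (Recipe 6), but rhoval is never obtained.
orbbel: reached.
ornmor: reached.
Reached: lamlun, orbbel, and ornmor — 3 of the 5.

3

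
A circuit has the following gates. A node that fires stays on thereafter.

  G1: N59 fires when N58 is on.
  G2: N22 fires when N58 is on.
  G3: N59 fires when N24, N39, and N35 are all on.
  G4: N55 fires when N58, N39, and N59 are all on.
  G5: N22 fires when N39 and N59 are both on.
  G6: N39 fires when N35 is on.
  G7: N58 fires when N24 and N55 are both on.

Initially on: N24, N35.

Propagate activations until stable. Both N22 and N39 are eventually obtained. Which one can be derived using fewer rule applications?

N39: N35 is on, so N39 fires (G6). [1 rule application]
N22: G6: N35 on → N39 on. G3: N24, N39, and N35 on → N59 on. N39 and N59 are on, so N22 fires (G5). [3 rule applications]
N39 needs fewer.

N39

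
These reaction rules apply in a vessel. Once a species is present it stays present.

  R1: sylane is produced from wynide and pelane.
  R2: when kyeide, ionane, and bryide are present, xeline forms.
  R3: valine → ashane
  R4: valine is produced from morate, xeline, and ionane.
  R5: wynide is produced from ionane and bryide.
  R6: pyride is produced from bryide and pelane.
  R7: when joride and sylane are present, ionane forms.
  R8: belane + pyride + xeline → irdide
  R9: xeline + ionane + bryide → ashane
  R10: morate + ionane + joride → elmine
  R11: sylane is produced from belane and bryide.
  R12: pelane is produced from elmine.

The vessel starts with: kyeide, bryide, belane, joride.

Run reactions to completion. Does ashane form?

belane and bryide present → sylane forms (R11).
joride and sylane present → ionane forms (R7).
kyeide, ionane, and bryide present → xeline forms (R2).
xeline, ionane, and bryide present → ashane forms (R9).

Yes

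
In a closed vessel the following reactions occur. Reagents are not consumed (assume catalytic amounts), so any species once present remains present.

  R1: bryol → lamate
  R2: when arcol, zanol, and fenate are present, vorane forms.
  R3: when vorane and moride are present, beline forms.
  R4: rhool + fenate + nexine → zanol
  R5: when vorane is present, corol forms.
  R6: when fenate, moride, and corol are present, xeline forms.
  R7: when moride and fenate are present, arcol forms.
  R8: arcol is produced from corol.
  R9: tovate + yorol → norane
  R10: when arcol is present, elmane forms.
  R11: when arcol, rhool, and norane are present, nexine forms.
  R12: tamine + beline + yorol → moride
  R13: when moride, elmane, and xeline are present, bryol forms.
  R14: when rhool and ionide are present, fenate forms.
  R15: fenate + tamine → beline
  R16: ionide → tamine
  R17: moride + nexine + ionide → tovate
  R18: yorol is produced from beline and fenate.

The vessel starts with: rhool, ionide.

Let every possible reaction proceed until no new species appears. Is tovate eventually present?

No

tovate would need moride, nexine, and ionide (R17), but nexine never forms.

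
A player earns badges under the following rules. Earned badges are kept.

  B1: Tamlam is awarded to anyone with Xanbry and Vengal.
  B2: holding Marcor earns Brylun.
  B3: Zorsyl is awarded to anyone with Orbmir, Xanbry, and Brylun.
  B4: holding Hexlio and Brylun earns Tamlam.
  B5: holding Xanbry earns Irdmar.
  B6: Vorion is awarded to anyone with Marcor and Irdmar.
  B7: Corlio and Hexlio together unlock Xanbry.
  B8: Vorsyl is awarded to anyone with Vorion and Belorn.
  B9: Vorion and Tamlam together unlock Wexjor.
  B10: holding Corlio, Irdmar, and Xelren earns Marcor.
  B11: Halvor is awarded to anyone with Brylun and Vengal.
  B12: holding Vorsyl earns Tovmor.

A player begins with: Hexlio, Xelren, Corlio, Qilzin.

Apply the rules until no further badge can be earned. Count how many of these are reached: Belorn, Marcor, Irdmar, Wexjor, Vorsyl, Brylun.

With Corlio and Hexlio, Xanbry is earned (B7).
With Xanbry, Irdmar is earned (B5).
With Corlio, Irdmar, and Xelren, Marcor is earned (B10).
With Marcor and Irdmar, Vorion is earned (B6).
With Marcor, Brylun is earned (B2).
With Hexlio and Brylun, Tamlam is earned (B4).
With Vorion and Tamlam, Wexjor is earned (B9).
No rule produces Belorn, and it is not given.
Marcor: reached.
Irdmar: reached.
Wexjor: reached.
Vorsyl would need Vorion and Belorn (B8), but Belorn is never earned.
Brylun: reached.
Reached: Marcor, Irdmar, Wexjor, and Brylun — 4 of the 6.

4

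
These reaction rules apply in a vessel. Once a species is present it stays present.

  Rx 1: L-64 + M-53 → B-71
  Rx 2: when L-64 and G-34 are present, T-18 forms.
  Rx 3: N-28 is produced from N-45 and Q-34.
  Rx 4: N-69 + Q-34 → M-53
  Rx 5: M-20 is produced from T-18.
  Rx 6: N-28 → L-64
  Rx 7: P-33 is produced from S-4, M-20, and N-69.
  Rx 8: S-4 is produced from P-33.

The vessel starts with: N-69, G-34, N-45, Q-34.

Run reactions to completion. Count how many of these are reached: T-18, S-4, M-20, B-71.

N-45 and Q-34 present → N-28 forms (Rx 3).
N-69 and Q-34 present → M-53 forms (Rx 4).
N-28 present → L-64 forms (Rx 6).
L-64 and M-53 present → B-71 forms (Rx 1).
L-64 and G-34 present → T-18 forms (Rx 2).
T-18 present → M-20 forms (Rx 5).
T-18: reached.
S-4 would need P-33 (Rx 8), but P-33 never forms.
M-20: reached.
B-71: reached.
Reached: T-18, M-20, and B-71 — 3 of the 4.

3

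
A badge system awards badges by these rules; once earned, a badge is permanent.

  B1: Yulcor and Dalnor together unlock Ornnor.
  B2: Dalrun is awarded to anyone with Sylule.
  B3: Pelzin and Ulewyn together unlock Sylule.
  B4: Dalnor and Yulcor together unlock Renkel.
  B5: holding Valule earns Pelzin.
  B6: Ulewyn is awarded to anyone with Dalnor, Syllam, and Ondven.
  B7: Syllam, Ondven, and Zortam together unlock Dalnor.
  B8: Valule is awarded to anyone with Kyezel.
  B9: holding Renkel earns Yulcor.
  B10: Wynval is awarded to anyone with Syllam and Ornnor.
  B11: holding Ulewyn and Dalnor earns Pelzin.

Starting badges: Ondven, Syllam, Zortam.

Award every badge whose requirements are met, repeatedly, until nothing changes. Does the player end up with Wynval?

Wynval would need Syllam and Ornnor (B10), but Ornnor is never earned.

No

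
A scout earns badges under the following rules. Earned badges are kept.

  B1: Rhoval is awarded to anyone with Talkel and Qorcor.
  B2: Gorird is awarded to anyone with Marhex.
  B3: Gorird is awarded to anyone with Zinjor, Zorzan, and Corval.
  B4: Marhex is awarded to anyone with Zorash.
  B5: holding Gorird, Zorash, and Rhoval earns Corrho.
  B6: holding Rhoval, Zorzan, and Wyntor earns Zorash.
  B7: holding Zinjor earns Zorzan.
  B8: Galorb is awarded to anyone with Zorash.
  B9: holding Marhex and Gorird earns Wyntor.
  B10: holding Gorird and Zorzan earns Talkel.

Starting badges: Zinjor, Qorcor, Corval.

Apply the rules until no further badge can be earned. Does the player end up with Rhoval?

Yes

With Zinjor, Zorzan is earned (B7).
With Zinjor, Zorzan, and Corval, Gorird is earned (B3).
With Gorird and Zorzan, Talkel is earned (B10).
With Talkel and Qorcor, Rhoval is earned (B1).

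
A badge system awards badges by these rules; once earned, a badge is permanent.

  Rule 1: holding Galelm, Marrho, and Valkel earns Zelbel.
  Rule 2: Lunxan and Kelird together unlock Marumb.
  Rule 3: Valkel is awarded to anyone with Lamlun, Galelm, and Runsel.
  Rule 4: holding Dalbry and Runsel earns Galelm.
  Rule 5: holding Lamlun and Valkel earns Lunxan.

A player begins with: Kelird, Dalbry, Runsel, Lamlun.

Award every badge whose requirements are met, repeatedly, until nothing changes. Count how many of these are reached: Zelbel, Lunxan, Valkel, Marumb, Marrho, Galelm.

With Dalbry and Runsel, Galelm is earned (Rule 4).
With Lamlun, Galelm, and Runsel, Valkel is earned (Rule 3).
With Lamlun and Valkel, Lunxan is earned (Rule 5).
With Lunxan and Kelird, Marumb is earned (Rule 2).
Zelbel would need Galelm, Marrho, and Valkel (Rule 1), but Marrho is never earned.
Lunxan: reached.
Valkel: reached.
Marumb: reached.
No rule produces Marrho, and it is not given.
Galelm: reached.
Reached: Lunxan, Valkel, Marumb, and Galelm — 4 of the 6.

4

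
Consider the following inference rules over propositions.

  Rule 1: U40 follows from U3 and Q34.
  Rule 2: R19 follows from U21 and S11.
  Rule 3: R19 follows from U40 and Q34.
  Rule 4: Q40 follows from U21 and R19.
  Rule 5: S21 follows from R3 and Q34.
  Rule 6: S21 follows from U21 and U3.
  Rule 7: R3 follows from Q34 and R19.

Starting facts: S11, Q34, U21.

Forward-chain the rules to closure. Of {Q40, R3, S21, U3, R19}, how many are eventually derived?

From U21 and S11, Rule 2 gives R19.
From Q34 and R19, Rule 7 gives R3.
From U21 and R19, Rule 4 gives Q40.
R3 and Q34 hold, so S21 follows (Rule 5).
Q40: reached.
R3: reached.
S21: reached.
No rule produces U3, and it is not given.
R19: reached.
Reached: Q40, R3, S21, and R19 — 4 of the 5.

4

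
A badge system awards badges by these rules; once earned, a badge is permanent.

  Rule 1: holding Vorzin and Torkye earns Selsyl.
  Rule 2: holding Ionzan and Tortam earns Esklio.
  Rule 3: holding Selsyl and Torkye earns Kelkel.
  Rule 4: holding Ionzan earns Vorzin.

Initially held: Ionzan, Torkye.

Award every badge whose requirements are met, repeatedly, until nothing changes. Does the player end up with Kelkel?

Yes

With Ionzan, Vorzin is earned (Rule 4).
With Vorzin and Torkye, Selsyl is earned (Rule 1).
With Selsyl and Torkye, Kelkel is earned (Rule 3).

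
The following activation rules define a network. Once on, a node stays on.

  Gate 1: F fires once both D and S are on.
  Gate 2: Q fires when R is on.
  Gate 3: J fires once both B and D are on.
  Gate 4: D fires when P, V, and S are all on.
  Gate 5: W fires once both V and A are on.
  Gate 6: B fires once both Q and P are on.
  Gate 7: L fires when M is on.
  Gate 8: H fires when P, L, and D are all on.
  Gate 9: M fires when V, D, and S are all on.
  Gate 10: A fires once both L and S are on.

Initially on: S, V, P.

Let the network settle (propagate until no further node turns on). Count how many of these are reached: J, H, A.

2

P, V, and S are on, so D fires (Gate 4).
V, D, and S are on, so M fires (Gate 9).
Gate 7: M on → L on.
Gate 10: L and S on → A on.
Gate 8: P, L, and D on → H on.
J would need B and D (Gate 3), but B never turns on.
H: reached.
A: reached.
Reached: H and A — 2 of the 3.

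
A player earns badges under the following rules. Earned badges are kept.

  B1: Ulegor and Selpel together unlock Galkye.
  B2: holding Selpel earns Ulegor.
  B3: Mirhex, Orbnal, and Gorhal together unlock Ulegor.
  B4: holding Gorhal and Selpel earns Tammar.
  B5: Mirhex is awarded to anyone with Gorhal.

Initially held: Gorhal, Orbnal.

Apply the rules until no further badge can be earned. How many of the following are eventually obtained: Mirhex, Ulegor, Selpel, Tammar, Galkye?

With Gorhal, Mirhex is earned (B5).
With Mirhex, Orbnal, and Gorhal, Ulegor is earned (B3).
Mirhex: reached.
Ulegor: reached.
No rule produces Selpel, and it is not given.
Tammar would need Gorhal and Selpel (B4), but Selpel is never earned.
Galkye would need Ulegor and Selpel (B1), but Selpel is never earned.
Reached: Mirhex and Ulegor — 2 of the 5.

2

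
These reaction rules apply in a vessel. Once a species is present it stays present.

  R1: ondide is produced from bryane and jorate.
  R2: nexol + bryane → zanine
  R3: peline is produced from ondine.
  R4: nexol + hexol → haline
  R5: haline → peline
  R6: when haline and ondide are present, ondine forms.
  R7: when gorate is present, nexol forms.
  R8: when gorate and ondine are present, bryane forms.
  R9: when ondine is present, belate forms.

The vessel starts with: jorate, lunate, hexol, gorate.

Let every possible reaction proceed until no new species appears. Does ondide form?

No

ondide would need bryane and jorate (R1), but bryane never forms.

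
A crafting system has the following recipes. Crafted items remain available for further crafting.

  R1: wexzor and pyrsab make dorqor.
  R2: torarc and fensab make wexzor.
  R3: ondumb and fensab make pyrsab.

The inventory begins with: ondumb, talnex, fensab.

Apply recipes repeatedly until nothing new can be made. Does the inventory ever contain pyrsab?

ondumb and fensab → pyrsab (R3).

Yes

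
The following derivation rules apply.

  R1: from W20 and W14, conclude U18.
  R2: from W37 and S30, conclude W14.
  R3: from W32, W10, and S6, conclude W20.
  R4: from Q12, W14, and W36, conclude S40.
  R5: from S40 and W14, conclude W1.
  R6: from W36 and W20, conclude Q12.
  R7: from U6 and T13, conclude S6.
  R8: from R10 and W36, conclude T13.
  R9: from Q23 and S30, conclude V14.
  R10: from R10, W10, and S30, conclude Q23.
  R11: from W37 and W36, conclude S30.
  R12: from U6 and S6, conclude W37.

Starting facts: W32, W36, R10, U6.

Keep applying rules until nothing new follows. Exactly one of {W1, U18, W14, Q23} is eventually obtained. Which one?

From R10 and W36, R8 gives T13.
U6 and T13 hold, so S6 follows (R7).
From U6 and S6, R12 gives W37.
From W37 and W36, R11 gives S30.
From W37 and S30, R2 gives W14.
W1 would need S40 and W14 (R5), but S40 is never established. U18 would need W20 and W14 (R1), but W20 is never established. Q23 would need R10, W10, and S30 (R10), but W10 is never established.

W14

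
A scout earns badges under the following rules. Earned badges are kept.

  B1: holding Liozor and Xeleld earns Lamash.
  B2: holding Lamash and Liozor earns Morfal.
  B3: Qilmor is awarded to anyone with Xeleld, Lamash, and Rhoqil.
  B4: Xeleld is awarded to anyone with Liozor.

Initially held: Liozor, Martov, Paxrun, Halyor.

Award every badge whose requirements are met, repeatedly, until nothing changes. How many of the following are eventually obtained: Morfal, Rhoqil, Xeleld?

With Liozor, Xeleld is earned (B4).
With Liozor and Xeleld, Lamash is earned (B1).
With Lamash and Liozor, Morfal is earned (B2).
Morfal: reached.
No rule produces Rhoqil, and it is not given.
Xeleld: reached.
Reached: Morfal and Xeleld — 2 of the 3.

2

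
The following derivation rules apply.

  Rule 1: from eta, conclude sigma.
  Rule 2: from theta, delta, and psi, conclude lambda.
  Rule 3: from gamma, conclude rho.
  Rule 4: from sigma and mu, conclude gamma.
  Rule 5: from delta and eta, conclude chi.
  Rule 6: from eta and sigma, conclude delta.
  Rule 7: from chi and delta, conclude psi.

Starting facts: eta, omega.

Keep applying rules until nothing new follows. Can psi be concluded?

eta holds, so sigma follows (Rule 1).
eta and sigma hold, so delta follows (Rule 6).
delta and eta hold, so chi follows (Rule 5).
From chi and delta, Rule 7 gives psi.

Yes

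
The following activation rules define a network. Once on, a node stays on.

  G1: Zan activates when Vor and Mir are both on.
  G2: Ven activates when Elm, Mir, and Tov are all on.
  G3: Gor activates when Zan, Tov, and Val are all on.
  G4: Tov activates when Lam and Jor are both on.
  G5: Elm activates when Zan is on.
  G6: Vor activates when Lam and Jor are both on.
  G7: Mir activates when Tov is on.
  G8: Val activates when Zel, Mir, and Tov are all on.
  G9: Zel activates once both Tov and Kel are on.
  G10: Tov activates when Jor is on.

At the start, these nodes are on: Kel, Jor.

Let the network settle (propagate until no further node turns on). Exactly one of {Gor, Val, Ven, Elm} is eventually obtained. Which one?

Val

G10: Jor on → Tov on.
G7: Tov on → Mir on.
G9: Tov and Kel on → Zel on.
G8: Zel, Mir, and Tov on → Val on.
Ven would need Elm, Mir, and Tov (G2), but Elm never turns on. Elm would need Zan (G5), but Zan never turns on. Gor would need Zan, Tov, and Val (G3), but Zan never turns on.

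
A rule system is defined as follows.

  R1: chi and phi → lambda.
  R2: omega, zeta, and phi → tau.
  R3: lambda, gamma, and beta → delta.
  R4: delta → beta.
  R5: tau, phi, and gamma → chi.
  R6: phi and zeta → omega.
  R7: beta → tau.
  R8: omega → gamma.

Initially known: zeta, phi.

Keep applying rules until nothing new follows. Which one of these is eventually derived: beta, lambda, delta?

lambda

phi and zeta hold, so omega follows (R6).
omega, zeta, and phi hold, so tau follows (R2).
From omega, R8 gives gamma.
From tau, phi, and gamma, R5 gives chi.
chi and phi hold, so lambda follows (R1).
delta would need lambda, gamma, and beta (R3), but beta is never established. beta would need delta (R4), but delta is never established.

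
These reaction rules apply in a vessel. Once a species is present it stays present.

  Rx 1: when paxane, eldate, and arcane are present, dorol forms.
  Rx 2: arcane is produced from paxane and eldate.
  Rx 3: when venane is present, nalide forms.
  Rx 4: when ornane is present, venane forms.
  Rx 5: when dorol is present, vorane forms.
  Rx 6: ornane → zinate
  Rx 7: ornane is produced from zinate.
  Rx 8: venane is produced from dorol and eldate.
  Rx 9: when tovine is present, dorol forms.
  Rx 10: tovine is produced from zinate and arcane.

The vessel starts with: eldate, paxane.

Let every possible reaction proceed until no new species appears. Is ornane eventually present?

ornane would need zinate (Rx 7), but zinate never forms.

No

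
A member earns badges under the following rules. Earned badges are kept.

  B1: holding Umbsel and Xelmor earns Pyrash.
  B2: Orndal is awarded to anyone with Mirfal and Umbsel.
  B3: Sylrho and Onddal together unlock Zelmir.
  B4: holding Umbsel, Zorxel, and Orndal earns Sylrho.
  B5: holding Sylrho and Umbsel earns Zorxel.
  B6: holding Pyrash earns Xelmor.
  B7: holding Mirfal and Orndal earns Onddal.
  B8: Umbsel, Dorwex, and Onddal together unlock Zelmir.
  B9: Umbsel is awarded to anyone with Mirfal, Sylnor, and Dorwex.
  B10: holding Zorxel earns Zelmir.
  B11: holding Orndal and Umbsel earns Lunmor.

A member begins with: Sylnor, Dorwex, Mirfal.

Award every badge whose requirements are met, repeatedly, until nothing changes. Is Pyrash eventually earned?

No

Pyrash would need Umbsel and Xelmor (B1), but Xelmor is never earned.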